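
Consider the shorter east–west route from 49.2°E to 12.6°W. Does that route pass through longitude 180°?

Signed shortest Δλ = ((-12.6 − 49.2 + 180) mod 360) − 180 = -61.8°.
Going west by 61.8° from +49.2° reaches -12.6° without touching 180°.

No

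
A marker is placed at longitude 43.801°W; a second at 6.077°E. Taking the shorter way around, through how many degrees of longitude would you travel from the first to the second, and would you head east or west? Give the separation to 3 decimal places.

Raw difference: 6.077 − -43.801 = 49.878°.
Normalise into (−180°, 180°]: 49.878° stays 49.878°.
Positive ⇒ the second point lies to the east; separation 49.878°.

49.878° east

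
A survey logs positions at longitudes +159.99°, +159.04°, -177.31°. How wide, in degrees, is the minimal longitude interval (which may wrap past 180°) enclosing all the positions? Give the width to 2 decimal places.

23.65°

Sort the longitudes: -177.31°, +159.04°, +159.99°.
Eastward gaps between consecutive values (wrapping around): 336.35°, 0.95°, 22.70°.
Largest gap = 336.35° ⇒ minimal covering band is its complement: 360° − 336.35° = 23.65°.
Band runs from +159.04° eastward to -177.31°, crossing the antimeridian.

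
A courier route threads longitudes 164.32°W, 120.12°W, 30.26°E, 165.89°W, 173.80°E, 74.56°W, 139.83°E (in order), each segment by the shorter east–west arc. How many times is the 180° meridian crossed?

4

Leg 1: -164.32° → -120.12°, shortest Δλ = 44.2° (east) — does not cross 180°.
Leg 2: -120.12° → +30.26°, shortest Δλ = 150.38° (east) — does not cross 180°.
Leg 3: +30.26° → -165.89°, shortest Δλ = 163.85° (east) — crosses 180°.
Leg 4: -165.89° → +173.80°, shortest Δλ = -20.31° (west) — crosses 180°.
Leg 5: +173.80° → -74.56°, shortest Δλ = 111.64° (east) — crosses 180°.
Leg 6: -74.56° → +139.83°, shortest Δλ = -145.61° (west) — crosses 180°.
Total crossings: 4.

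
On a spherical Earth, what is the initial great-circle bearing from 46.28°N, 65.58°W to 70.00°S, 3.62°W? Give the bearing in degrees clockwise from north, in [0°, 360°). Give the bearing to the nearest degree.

158°

Δλ = -3.62 − -65.58 = 61.96°.
θ = atan2( sin Δλ · cos φ₂ , cos φ₁ · sin φ₂ − sin φ₁ · cos φ₂ · cos Δλ )
  = atan2(0.30187, -0.76565) = 158.482° → normalised to [0°, 360°): 158.482°.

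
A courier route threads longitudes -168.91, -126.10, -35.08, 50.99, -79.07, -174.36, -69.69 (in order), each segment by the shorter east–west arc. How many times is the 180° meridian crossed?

Leg 1: -168.91° → -126.10°, shortest Δλ = 42.81° (east) — does not cross 180°.
Leg 2: -126.10° → -35.08°, shortest Δλ = 91.02° (east) — does not cross 180°.
Leg 3: -35.08° → +50.99°, shortest Δλ = 86.07° (east) — does not cross 180°.
Leg 4: +50.99° → -79.07°, shortest Δλ = -130.06° (west) — does not cross 180°.
Leg 5: -79.07° → -174.36°, shortest Δλ = -95.29° (west) — does not cross 180°.
Leg 6: -174.36° → -69.69°, shortest Δλ = 104.67° (east) — does not cross 180°.
Total crossings: 0.

0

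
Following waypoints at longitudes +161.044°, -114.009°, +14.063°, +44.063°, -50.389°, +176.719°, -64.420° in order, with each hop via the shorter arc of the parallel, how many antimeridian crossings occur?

Leg 1: +161.044° → -114.009°, shortest Δλ = 84.947° (east) — crosses 180°.
Leg 2: -114.009° → +14.063°, shortest Δλ = 128.072° (east) — does not cross 180°.
Leg 3: +14.063° → +44.063°, shortest Δλ = 30.0° (east) — does not cross 180°.
Leg 4: +44.063° → -50.389°, shortest Δλ = -94.452° (west) — does not cross 180°.
Leg 5: -50.389° → +176.719°, shortest Δλ = -132.892° (west) — crosses 180°.
Leg 6: +176.719° → -64.420°, shortest Δλ = 118.861° (east) — crosses 180°.
Total crossings: 3.

3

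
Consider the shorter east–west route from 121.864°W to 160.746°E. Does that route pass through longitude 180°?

Yes

Naïve |160.746 − -121.864| = 282.61° > 180°, so the shorter arc goes the other way round — across 180°.
Signed shortest Δλ = ((160.746 − -121.864 + 180) mod 360) − 180 = -77.39°.
Going west by 77.39° from -121.864° passes through 180° before reaching +160.746°.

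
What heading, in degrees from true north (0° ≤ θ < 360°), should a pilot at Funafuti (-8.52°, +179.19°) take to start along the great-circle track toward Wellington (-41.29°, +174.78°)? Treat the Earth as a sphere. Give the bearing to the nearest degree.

Δλ = 174.78 − 179.19 = -4.41°.
θ = atan2( sin Δλ · cos φ₂ , cos φ₁ · sin φ₂ − sin φ₁ · cos φ₂ · cos Δλ )
  = atan2(-0.05778, -0.54160) = -173.911° → normalised to [0°, 360°): 186.089°.

186°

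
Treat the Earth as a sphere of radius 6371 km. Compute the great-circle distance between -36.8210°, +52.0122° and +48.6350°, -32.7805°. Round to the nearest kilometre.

Δλ = -32.7805 − 52.0122 = -84.7927°.
Δφ = 48.6350 − -36.8210 = 85.4560°.
a = sin²(Δφ/2) + cos φ₁ · cos φ₂ · sin²(Δλ/2) = 0.700891.
c = 2·atan2(√a, √(1−a)) = 1.98426 rad → d = 6371·c ≈ 12641.71 km.

12642 km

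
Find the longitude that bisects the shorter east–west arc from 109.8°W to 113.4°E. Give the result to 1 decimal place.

178.2°W

Signed shortest Δλ from -109.8° to +113.4° is -136.8°.
Midpoint longitude = -109.8° + (-136.8°)/2 = -109.8° − 68.4° = -178.2°.
(The naïve average (-109.8 + +113.4)/2 = 1.8° is on the wrong side of the globe.)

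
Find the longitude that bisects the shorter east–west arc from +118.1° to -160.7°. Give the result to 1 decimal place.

+158.7°

Signed shortest Δλ from +118.1° to -160.7° is +81.2°.
Midpoint longitude = +118.1° + (+81.2°)/2 = +118.1° + 40.6° = +158.7°.
(The naïve average (+118.1 + -160.7)/2 = -21.3° is on the wrong side of the globe.)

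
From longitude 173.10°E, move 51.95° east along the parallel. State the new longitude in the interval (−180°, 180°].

Start at +173.10°; shift +51.95° → +225.05°.
+225.05° lies outside (−180°, 180°]; subtract 360° → -134.95°.

134.95°W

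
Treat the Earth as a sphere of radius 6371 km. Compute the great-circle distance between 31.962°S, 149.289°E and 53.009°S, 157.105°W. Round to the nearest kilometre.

4834 km

Δλ = -157.105 − 149.289 = -306.394°; wrapped into (−180°, 180°]: 53.606°.
Δφ = -53.009 − -31.962 = -21.047°.
a = sin²(Δφ/2) + cos φ₁ · cos φ₂ · sin²(Δλ/2) = 0.137153.
c = 2·atan2(√a, √(1−a)) = 0.75875 rad → d = 6371·c ≈ 4834.02 km.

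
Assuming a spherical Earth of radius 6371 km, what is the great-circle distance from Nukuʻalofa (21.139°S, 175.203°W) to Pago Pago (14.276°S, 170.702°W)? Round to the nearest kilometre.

Δλ = -170.702 − -175.203 = 4.501°.
Δφ = -14.276 − -21.139 = 6.863°.
a = sin²(Δφ/2) + cos φ₁ · cos φ₂ · sin²(Δλ/2) = 0.004976.
c = 2·atan2(√a, √(1−a)) = 0.14121 rad → d = 6371·c ≈ 899.62 km.

900 km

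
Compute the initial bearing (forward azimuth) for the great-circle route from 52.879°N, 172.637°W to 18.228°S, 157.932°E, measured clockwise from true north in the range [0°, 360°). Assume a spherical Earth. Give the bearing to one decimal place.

Δλ = 157.932 − -172.637 = 330.569°; wrapped into (−180°, 180°]: -29.431°.
θ = atan2( sin Δλ · cos φ₂ , cos φ₁ · sin φ₂ − sin φ₁ · cos φ₂ · cos Δλ )
  = atan2(-0.46672, -0.84839) = -151.184° → normalised to [0°, 360°): 208.816°.

208.8°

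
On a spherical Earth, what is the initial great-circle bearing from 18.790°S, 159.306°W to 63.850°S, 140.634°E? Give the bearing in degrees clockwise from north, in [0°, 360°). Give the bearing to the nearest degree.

206°

Δλ = 140.634 − -159.306 = 299.940°; wrapped into (−180°, 180°]: -60.060°.
θ = atan2( sin Δλ · cos φ₂ , cos φ₁ · sin φ₂ − sin φ₁ · cos φ₂ · cos Δλ )
  = atan2(-0.38191, -0.77895) = -153.882° → normalised to [0°, 360°): 206.118°.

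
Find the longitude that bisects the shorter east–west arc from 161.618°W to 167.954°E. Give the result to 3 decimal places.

176.832°W

Signed shortest Δλ from -161.618° to +167.954° is -30.428°.
Midpoint longitude = -161.618° + (-30.428°)/2 = -161.618° − 15.214° = -176.832°.
(The naïve average (-161.618 + +167.954)/2 = 3.168° is on the wrong side of the globe.)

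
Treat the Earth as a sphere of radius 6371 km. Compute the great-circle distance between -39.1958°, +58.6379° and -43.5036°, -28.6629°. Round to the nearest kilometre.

Δλ = -28.6629 − 58.6379 = -87.3008°.
Δφ = -43.5036 − -39.1958 = -4.3078°.
a = sin²(Δφ/2) + cos φ₁ · cos φ₂ · sin²(Δλ/2) = 0.269239.
c = 2·atan2(√a, √(1−a)) = 1.09109 rad → d = 6371·c ≈ 6951.31 km.

6951 km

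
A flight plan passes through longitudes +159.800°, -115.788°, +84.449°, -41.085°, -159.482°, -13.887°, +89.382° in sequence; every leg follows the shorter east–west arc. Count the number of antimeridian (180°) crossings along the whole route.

2

Leg 1: +159.800° → -115.788°, shortest Δλ = 84.412° (east) — crosses 180°.
Leg 2: -115.788° → +84.449°, shortest Δλ = -159.763° (west) — crosses 180°.
Leg 3: +84.449° → -41.085°, shortest Δλ = -125.534° (west) — does not cross 180°.
Leg 4: -41.085° → -159.482°, shortest Δλ = -118.397° (west) — does not cross 180°.
Leg 5: -159.482° → -13.887°, shortest Δλ = 145.595° (east) — does not cross 180°.
Leg 6: -13.887° → +89.382°, shortest Δλ = 103.269° (east) — does not cross 180°.
Total crossings: 2.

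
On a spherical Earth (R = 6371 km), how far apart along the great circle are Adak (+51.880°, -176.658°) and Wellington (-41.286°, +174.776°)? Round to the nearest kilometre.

Δλ = 174.776 − -176.658 = 351.434°; wrapped into (−180°, 180°]: -8.566°.
Δφ = -41.286 − 51.880 = -93.166°.
a = sin²(Δφ/2) + cos φ₁ · cos φ₂ · sin²(Δλ/2) = 0.530202.
c = 2·atan2(√a, √(1−a)) = 1.63124 rad → d = 6371·c ≈ 10392.61 km.

10393 km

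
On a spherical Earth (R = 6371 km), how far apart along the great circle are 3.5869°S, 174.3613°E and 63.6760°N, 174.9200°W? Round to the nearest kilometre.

Δλ = -174.9200 − 174.3613 = -349.2813°; wrapped into (−180°, 180°]: 10.7187°.
Δφ = 63.6760 − -3.5869 = 67.2629°.
a = sin²(Δφ/2) + cos φ₁ · cos φ₂ · sin²(Δλ/2) = 0.310609.
c = 2·atan2(√a, √(1−a)) = 1.18232 rad → d = 6371·c ≈ 7532.54 km.

7533 km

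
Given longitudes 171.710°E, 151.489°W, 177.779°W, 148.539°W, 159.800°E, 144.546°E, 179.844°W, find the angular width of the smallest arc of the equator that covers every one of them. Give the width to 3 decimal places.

Sort the longitudes: -179.844°, -177.779°, -151.489°, -148.539°, +144.546°, +159.800°, +171.710°.
Eastward gaps between consecutive values (wrapping around): 2.065°, 26.290°, 2.950°, 293.085°, 15.254°, 11.910°, 8.446°.
Largest gap = 293.085° ⇒ minimal covering band is its complement: 360° − 293.085° = 66.915°.
Band runs from +144.546° eastward to -148.539°, crossing the antimeridian.

66.915°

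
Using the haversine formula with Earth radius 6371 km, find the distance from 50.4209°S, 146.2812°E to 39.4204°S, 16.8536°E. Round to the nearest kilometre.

8875 km

Δλ = 16.8536 − 146.2812 = -129.4276°.
Δφ = -39.4204 − -50.4209 = 11.0005°.
a = sin²(Δφ/2) + cos φ₁ · cos φ₂ · sin²(Δλ/2) = 0.411584.
c = 2·atan2(√a, √(1−a)) = 1.39303 rad → d = 6371·c ≈ 8874.99 km.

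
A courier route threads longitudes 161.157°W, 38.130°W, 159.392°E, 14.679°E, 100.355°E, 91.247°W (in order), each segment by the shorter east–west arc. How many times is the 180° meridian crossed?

2

Leg 1: -161.157° → -38.130°, shortest Δλ = 123.027° (east) — does not cross 180°.
Leg 2: -38.130° → +159.392°, shortest Δλ = -162.478° (west) — crosses 180°.
Leg 3: +159.392° → +14.679°, shortest Δλ = -144.713° (west) — does not cross 180°.
Leg 4: +14.679° → +100.355°, shortest Δλ = 85.676° (east) — does not cross 180°.
Leg 5: +100.355° → -91.247°, shortest Δλ = 168.398° (east) — crosses 180°.
Total crossings: 2.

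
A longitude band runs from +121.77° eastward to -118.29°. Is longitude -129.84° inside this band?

Band width going east from +121.77° to -118.29°: ((-118.29 − 121.77) mod 360) = 119.94°.
Offset of -129.84° east of the west edge: ((-129.84 − 121.77) mod 360) = 108.39°.
108.39° ≤ 119.94° ⇒ inside.

Yes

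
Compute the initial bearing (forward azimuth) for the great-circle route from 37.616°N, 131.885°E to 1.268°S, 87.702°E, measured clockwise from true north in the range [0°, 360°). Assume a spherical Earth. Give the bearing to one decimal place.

Δλ = 87.702 − 131.885 = -44.183°.
θ = atan2( sin Δλ · cos φ₂ , cos φ₁ · sin φ₂ − sin φ₁ · cos φ₂ · cos Δλ )
  = atan2(-0.69678, -0.45513) = -123.152° → normalised to [0°, 360°): 236.848°.

236.8°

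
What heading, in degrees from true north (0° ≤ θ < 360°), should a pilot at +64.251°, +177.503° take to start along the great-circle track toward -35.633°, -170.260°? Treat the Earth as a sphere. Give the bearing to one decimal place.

169.9°

Δλ = -170.260 − 177.503 = -347.763°; wrapped into (−180°, 180°]: 12.237°.
θ = atan2( sin Δλ · cos φ₂ , cos φ₁ · sin φ₂ − sin φ₁ · cos φ₂ · cos Δλ )
  = atan2(0.17227, -0.96852) = 169.914° → normalised to [0°, 360°): 169.914°.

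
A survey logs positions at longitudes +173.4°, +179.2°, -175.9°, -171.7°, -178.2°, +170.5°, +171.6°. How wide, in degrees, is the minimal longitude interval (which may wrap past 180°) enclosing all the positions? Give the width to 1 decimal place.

17.8°

Sort the longitudes: -178.2°, -175.9°, -171.7°, +170.5°, +171.6°, +173.4°, +179.2°.
Eastward gaps between consecutive values (wrapping around): 2.3°, 4.2°, 342.2°, 1.1°, 1.8°, 5.8°, 2.6°.
Largest gap = 342.2° ⇒ minimal covering band is its complement: 360° − 342.2° = 17.8°.
Band runs from +170.5° eastward to -171.7°, crossing the antimeridian.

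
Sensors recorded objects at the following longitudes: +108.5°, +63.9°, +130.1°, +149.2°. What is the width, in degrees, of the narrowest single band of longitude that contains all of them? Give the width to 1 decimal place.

Sort the longitudes: +63.9°, +108.5°, +130.1°, +149.2°.
Eastward gaps between consecutive values (wrapping around): 44.6°, 21.6°, 19.1°, 274.7°.
Largest gap = 274.7° ⇒ minimal covering band is its complement: 360° − 274.7° = 85.3°.
Band runs from +63.9° eastward to +149.2°.

85.3°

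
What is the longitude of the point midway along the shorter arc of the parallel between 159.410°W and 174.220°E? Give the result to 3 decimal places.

172.595°W

Signed shortest Δλ from -159.410° to +174.220° is -26.370°.
Midpoint longitude = -159.410° + (-26.370°)/2 = -159.410° − 13.185° = -172.595°.
(The naïve average (-159.410 + +174.220)/2 = 7.405° is on the wrong side of the globe.)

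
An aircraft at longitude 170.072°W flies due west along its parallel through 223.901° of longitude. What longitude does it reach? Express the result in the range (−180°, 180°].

Start at -170.072°; shift −223.901° → -393.973°.
-393.973° lies outside (−180°, 180°]; add 360° → -33.973°.

33.973°W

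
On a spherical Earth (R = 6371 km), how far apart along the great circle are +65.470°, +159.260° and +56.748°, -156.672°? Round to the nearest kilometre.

2494 km

Δλ = -156.672 − 159.260 = -315.932°; wrapped into (−180°, 180°]: 44.068°.
Δφ = 56.748 − 65.470 = -8.722°.
a = sin²(Δφ/2) + cos φ₁ · cos φ₂ · sin²(Δλ/2) = 0.037822.
c = 2·atan2(√a, √(1−a)) = 0.39145 rad → d = 6371·c ≈ 2493.93 km.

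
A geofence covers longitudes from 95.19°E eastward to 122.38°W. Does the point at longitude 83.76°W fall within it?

Band width going east from +95.19° to -122.38°: ((-122.38 − 95.19) mod 360) = 142.43°.
Offset of -83.76° east of the west edge: ((-83.76 − 95.19) mod 360) = 181.05°.
181.05° > 142.43° ⇒ outside.

No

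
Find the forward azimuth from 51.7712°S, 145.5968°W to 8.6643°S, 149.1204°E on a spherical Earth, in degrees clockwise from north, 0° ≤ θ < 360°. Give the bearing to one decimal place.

284.5°

Δλ = 149.1204 − -145.5968 = 294.7172°; wrapped into (−180°, 180°]: -65.2828°.
θ = atan2( sin Δλ · cos φ₂ , cos φ₁ · sin φ₂ − sin φ₁ · cos φ₂ · cos Δλ )
  = atan2(-0.89802, 0.23150) = -75.544° → normalised to [0°, 360°): 284.456°.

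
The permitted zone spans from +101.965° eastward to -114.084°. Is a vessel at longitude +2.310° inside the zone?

No

Band width going east from +101.965° to -114.084°: ((-114.084 − 101.965) mod 360) = 143.951°.
Offset of +2.310° east of the west edge: ((2.310 − 101.965) mod 360) = 260.345°.
260.345° > 143.951° ⇒ outside.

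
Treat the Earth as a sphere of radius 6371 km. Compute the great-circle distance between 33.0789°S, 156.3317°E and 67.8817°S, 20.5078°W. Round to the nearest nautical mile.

4744 nmi

Δλ = -20.5078 − 156.3317 = -176.8395°.
Δφ = -67.8817 − -33.0789 = -34.8028°.
a = sin²(Δφ/2) + cos φ₁ · cos φ₂ · sin²(Δλ/2) = 0.404693.
c = 2·atan2(√a, √(1−a)) = 1.37901 rad → d = 6371·c ≈ 8785.67 km ≈ 4743.88 nmi.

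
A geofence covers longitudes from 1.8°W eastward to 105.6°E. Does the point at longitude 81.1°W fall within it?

No

Band width going east from -1.8° to +105.6°: ((105.6 − -1.8) mod 360) = 107.4°.
Offset of -81.1° east of the west edge: ((-81.1 − -1.8) mod 360) = 280.7°.
280.7° > 107.4° ⇒ outside.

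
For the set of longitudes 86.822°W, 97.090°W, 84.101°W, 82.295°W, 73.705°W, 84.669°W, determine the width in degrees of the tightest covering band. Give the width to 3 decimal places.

23.385°

Sort the longitudes: -97.090°, -86.822°, -84.669°, -84.101°, -82.295°, -73.705°.
Eastward gaps between consecutive values (wrapping around): 10.268°, 2.153°, 0.568°, 1.806°, 8.590°, 336.615°.
Largest gap = 336.615° ⇒ minimal covering band is its complement: 360° − 336.615° = 23.385°.
Band runs from -97.090° eastward to -73.705°.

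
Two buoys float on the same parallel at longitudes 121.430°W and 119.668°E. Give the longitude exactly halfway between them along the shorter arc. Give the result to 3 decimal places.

Signed shortest Δλ from -121.430° to +119.668° is -118.902°.
Midpoint longitude = -121.430° + (-118.902°)/2 = -121.430° − 59.451° = -180.881°.
Normalise into (−180°, 180°]: +179.119°.
(The naïve average (-121.430 + +119.668)/2 = -0.881° is on the wrong side of the globe.)

179.119°E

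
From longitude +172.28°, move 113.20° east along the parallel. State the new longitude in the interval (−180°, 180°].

Start at +172.28°; shift +113.20° → +285.48°.
+285.48° lies outside (−180°, 180°]; subtract 360° → -74.52°.

-74.52°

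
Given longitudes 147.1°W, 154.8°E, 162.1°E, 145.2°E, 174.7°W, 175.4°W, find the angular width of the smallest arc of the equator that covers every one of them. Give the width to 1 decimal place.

Sort the longitudes: -175.4°, -174.7°, -147.1°, +145.2°, +154.8°, +162.1°.
Eastward gaps between consecutive values (wrapping around): 0.7°, 27.6°, 292.3°, 9.6°, 7.3°, 22.5°.
Largest gap = 292.3° ⇒ minimal covering band is its complement: 360° − 292.3° = 67.7°.
Band runs from +145.2° eastward to -147.1°, crossing the antimeridian.

67.7°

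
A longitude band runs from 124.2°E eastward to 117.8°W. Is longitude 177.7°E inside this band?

Yes

Band width going east from +124.2° to -117.8°: ((-117.8 − 124.2) mod 360) = 118.0°.
Offset of +177.7° east of the west edge: ((177.7 − 124.2) mod 360) = 53.5°.
53.5° ≤ 118.0° ⇒ inside.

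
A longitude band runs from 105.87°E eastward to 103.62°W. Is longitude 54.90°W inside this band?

No

Band width going east from +105.87° to -103.62°: ((-103.62 − 105.87) mod 360) = 150.51°.
Offset of -54.90° east of the west edge: ((-54.90 − 105.87) mod 360) = 199.23°.
199.23° > 150.51° ⇒ outside.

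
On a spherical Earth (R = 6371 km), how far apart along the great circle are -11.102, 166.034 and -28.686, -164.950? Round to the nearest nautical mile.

Δλ = -164.950 − 166.034 = -330.984°; wrapped into (−180°, 180°]: 29.016°.
Δφ = -28.686 − -11.102 = -17.584°.
a = sin²(Δφ/2) + cos φ₁ · cos φ₂ · sin²(Δλ/2) = 0.077387.
c = 2·atan2(√a, √(1−a)) = 0.56381 rad → d = 6371·c ≈ 3592.03 km ≈ 1939.54 nmi.

1940 nmi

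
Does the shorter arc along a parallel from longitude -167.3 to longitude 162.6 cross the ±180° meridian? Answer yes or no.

Yes

Naïve |162.6 − -167.3| = 329.9° > 180°, so the shorter arc goes the other way round — across 180°.
Signed shortest Δλ = ((162.6 − -167.3 + 180) mod 360) − 180 = -30.1°.
Going west by 30.1° from -167.3° passes through 180° before reaching +162.6°.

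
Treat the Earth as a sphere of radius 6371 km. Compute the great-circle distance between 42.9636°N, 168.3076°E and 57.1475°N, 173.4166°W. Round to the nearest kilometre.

Δλ = -173.4166 − 168.3076 = -341.7242°; wrapped into (−180°, 180°]: 18.2758°.
Δφ = 57.1475 − 42.9636 = 14.1839°.
a = sin²(Δφ/2) + cos φ₁ · cos φ₂ · sin²(Δλ/2) = 0.025255.
c = 2·atan2(√a, √(1−a)) = 0.31919 rad → d = 6371·c ≈ 2033.56 km.

2034 km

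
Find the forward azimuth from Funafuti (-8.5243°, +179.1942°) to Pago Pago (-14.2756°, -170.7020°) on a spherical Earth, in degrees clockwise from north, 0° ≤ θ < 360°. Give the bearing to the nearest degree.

121°

Δλ = -170.7020 − 179.1942 = -349.8962°; wrapped into (−180°, 180°]: 10.1038°.
θ = atan2( sin Δλ · cos φ₂ , cos φ₁ · sin φ₂ − sin φ₁ · cos φ₂ · cos Δλ )
  = atan2(0.17001, -0.10244) = 121.070° → normalised to [0°, 360°): 121.070°.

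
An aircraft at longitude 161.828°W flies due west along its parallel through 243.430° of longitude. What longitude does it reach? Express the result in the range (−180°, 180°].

45.258°W

Start at -161.828°; shift −243.430° → -405.258°.
-405.258° lies outside (−180°, 180°]; add 360° → -45.258°.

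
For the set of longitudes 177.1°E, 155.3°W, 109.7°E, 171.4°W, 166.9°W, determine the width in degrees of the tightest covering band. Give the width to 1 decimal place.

95.0°

Sort the longitudes: -171.4°, -166.9°, -155.3°, +109.7°, +177.1°.
Eastward gaps between consecutive values (wrapping around): 4.5°, 11.6°, 265.0°, 67.4°, 11.5°.
Largest gap = 265.0° ⇒ minimal covering band is its complement: 360° − 265.0° = 95.0°.
Band runs from +109.7° eastward to -155.3°, crossing the antimeridian.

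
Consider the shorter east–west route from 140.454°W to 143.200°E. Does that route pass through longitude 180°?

Yes

Naïve |143.200 − -140.454| = 283.654° > 180°, so the shorter arc goes the other way round — across 180°.
Signed shortest Δλ = ((143.200 − -140.454 + 180) mod 360) − 180 = -76.346°.
Going west by 76.346° from -140.454° passes through 180° before reaching +143.200°.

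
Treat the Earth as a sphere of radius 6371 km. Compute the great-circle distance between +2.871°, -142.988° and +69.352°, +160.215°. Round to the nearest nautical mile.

4571 nmi

Δλ = 160.215 − -142.988 = 303.203°; wrapped into (−180°, 180°]: -56.797°.
Δφ = 69.352 − 2.871 = 66.481°.
a = sin²(Δφ/2) + cos φ₁ · cos φ₂ · sin²(Δλ/2) = 0.380136.
c = 2·atan2(√a, √(1−a)) = 1.32871 rad → d = 6371·c ≈ 8465.22 km ≈ 4570.85 nmi.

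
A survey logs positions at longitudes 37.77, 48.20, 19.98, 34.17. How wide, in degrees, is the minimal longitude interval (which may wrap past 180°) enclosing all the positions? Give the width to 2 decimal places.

Sort the longitudes: +19.98°, +34.17°, +37.77°, +48.20°.
Eastward gaps between consecutive values (wrapping around): 14.19°, 3.60°, 10.43°, 331.78°.
Largest gap = 331.78° ⇒ minimal covering band is its complement: 360° − 331.78° = 28.22°.
Band runs from +19.98° eastward to +48.20°.

28.22°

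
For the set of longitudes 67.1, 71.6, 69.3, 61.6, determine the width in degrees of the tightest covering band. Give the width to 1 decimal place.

Sort the longitudes: +61.6°, +67.1°, +69.3°, +71.6°.
Eastward gaps between consecutive values (wrapping around): 5.5°, 2.2°, 2.3°, 350.0°.
Largest gap = 350.0° ⇒ minimal covering band is its complement: 360° − 350.0° = 10.0°.
Band runs from +61.6° eastward to +71.6°.

10.0°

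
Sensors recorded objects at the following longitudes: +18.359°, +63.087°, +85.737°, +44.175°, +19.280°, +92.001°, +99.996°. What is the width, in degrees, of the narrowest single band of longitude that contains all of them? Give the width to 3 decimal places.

Sort the longitudes: +18.359°, +19.280°, +44.175°, +63.087°, +85.737°, +92.001°, +99.996°.
Eastward gaps between consecutive values (wrapping around): 0.921°, 24.895°, 18.912°, 22.650°, 6.264°, 7.995°, 278.363°.
Largest gap = 278.363° ⇒ minimal covering band is its complement: 360° − 278.363° = 81.637°.
Band runs from +18.359° eastward to +99.996°.

81.637°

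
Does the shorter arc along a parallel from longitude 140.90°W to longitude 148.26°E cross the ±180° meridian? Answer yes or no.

Yes

Naïve |148.26 − -140.90| = 289.16° > 180°, so the shorter arc goes the other way round — across 180°.
Signed shortest Δλ = ((148.26 − -140.90 + 180) mod 360) − 180 = -70.84°.
Going west by 70.84° from -140.90° passes through 180° before reaching +148.26°.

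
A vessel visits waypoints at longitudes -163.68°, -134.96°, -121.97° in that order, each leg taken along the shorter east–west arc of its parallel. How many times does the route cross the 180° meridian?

Leg 1: -163.68° → -134.96°, shortest Δλ = 28.72° (east) — does not cross 180°.
Leg 2: -134.96° → -121.97°, shortest Δλ = 12.99° (east) — does not cross 180°.
Total crossings: 0.

0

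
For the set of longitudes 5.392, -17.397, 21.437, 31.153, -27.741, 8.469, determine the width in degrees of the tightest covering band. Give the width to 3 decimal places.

Sort the longitudes: -27.741°, -17.397°, +5.392°, +8.469°, +21.437°, +31.153°.
Eastward gaps between consecutive values (wrapping around): 10.344°, 22.789°, 3.077°, 12.968°, 9.716°, 301.106°.
Largest gap = 301.106° ⇒ minimal covering band is its complement: 360° − 301.106° = 58.894°.
Band runs from -27.741° eastward to +31.153°.

58.894°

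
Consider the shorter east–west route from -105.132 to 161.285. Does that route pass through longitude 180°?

Naïve |161.285 − -105.132| = 266.417° > 180°, so the shorter arc goes the other way round — across 180°.
Signed shortest Δλ = ((161.285 − -105.132 + 180) mod 360) − 180 = -93.583°.
Going west by 93.583° from -105.132° passes through 180° before reaching +161.285°.

Yes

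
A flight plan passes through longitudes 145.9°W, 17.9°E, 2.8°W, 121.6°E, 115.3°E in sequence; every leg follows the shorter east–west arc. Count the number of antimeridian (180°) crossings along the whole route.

0

Leg 1: -145.9° → +17.9°, shortest Δλ = 163.8° (east) — does not cross 180°.
Leg 2: +17.9° → -2.8°, shortest Δλ = -20.7° (west) — does not cross 180°.
Leg 3: -2.8° → +121.6°, shortest Δλ = 124.4° (east) — does not cross 180°.
Leg 4: +121.6° → +115.3°, shortest Δλ = -6.3° (west) — does not cross 180°.
Total crossings: 0.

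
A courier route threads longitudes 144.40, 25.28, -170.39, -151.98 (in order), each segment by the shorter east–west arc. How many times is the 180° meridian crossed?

Leg 1: +144.40° → +25.28°, shortest Δλ = -119.12° (west) — does not cross 180°.
Leg 2: +25.28° → -170.39°, shortest Δλ = 164.33° (east) — crosses 180°.
Leg 3: -170.39° → -151.98°, shortest Δλ = 18.41° (east) — does not cross 180°.
Total crossings: 1.

1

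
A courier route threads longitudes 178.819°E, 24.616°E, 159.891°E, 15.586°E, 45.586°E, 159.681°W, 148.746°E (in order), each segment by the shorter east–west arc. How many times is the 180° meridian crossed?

2

Leg 1: +178.819° → +24.616°, shortest Δλ = -154.203° (west) — does not cross 180°.
Leg 2: +24.616° → +159.891°, shortest Δλ = 135.275° (east) — does not cross 180°.
Leg 3: +159.891° → +15.586°, shortest Δλ = -144.305° (west) — does not cross 180°.
Leg 4: +15.586° → +45.586°, shortest Δλ = 30.0° (east) — does not cross 180°.
Leg 5: +45.586° → -159.681°, shortest Δλ = 154.733° (east) — crosses 180°.
Leg 6: -159.681° → +148.746°, shortest Δλ = -51.573° (west) — crosses 180°.
Total crossings: 2.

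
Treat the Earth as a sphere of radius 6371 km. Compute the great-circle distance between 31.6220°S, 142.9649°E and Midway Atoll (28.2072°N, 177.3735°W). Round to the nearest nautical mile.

4247 nmi

Δλ = -177.3735 − 142.9649 = -320.3384°; wrapped into (−180°, 180°]: 39.6616°.
Δφ = 28.2072 − -31.6220 = 59.8292°.
a = sin²(Δφ/2) + cos φ₁ · cos φ₂ · sin²(Δλ/2) = 0.335071.
c = 2·atan2(√a, √(1−a)) = 1.23464 rad → d = 6371·c ≈ 7865.91 km ≈ 4247.25 nmi.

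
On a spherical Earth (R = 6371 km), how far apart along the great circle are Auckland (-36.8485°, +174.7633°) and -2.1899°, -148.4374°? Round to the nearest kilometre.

5388 km

Δλ = -148.4374 − 174.7633 = -323.2007°; wrapped into (−180°, 180°]: 36.7993°.
Δφ = -2.1899 − -36.8485 = 34.6586°.
a = sin²(Δφ/2) + cos φ₁ · cos φ₂ · sin²(Δλ/2) = 0.168391.
c = 2·atan2(√a, √(1−a)) = 0.84569 rad → d = 6371·c ≈ 5387.87 km.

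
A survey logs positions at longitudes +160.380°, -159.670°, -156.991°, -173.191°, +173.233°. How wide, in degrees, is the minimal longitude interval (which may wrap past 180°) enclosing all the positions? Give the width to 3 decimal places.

Sort the longitudes: -173.191°, -159.670°, -156.991°, +160.380°, +173.233°.
Eastward gaps between consecutive values (wrapping around): 13.521°, 2.679°, 317.371°, 12.853°, 13.576°.
Largest gap = 317.371° ⇒ minimal covering band is its complement: 360° − 317.371° = 42.629°.
Band runs from +160.380° eastward to -156.991°, crossing the antimeridian.

42.629°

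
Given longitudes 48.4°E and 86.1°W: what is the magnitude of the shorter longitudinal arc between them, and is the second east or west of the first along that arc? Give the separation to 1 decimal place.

134.5° west

Raw difference: -86.1 − 48.4 = -134.5°.
Normalise into (−180°, 180°]: -134.5° stays -134.5°.
Negative ⇒ the second point lies to the west; separation 134.5°.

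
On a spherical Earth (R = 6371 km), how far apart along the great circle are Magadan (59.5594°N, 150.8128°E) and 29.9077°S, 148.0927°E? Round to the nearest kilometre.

9951 km

Δλ = 148.0927 − 150.8128 = -2.7201°.
Δφ = -29.9077 − 59.5594 = -89.4671°.
a = sin²(Δφ/2) + cos φ₁ · cos φ₂ · sin²(Δλ/2) = 0.495597.
c = 2·atan2(√a, √(1−a)) = 1.56199 rad → d = 6371·c ≈ 9951.44 km.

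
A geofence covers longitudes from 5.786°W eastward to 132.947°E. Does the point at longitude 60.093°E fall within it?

Yes

Band width going east from -5.786° to +132.947°: ((132.947 − -5.786) mod 360) = 138.733°.
Offset of +60.093° east of the west edge: ((60.093 − -5.786) mod 360) = 65.879°.
65.879° ≤ 138.733° ⇒ inside.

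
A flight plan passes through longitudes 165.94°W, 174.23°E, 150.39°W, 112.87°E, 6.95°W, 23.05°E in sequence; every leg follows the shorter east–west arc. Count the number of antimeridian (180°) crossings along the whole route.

3

Leg 1: -165.94° → +174.23°, shortest Δλ = -19.83° (west) — crosses 180°.
Leg 2: +174.23° → -150.39°, shortest Δλ = 35.38° (east) — crosses 180°.
Leg 3: -150.39° → +112.87°, shortest Δλ = -96.74° (west) — crosses 180°.
Leg 4: +112.87° → -6.95°, shortest Δλ = -119.82° (west) — does not cross 180°.
Leg 5: -6.95° → +23.05°, shortest Δλ = 30.0° (east) — does not cross 180°.
Total crossings: 3.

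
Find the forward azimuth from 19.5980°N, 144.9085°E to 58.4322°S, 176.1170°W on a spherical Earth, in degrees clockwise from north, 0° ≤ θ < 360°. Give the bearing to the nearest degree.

Δλ = -176.1170 − 144.9085 = -321.0255°; wrapped into (−180°, 180°]: 38.9745°.
θ = atan2( sin Δλ · cos φ₂ , cos φ₁ · sin φ₂ − sin φ₁ · cos φ₂ · cos Δλ )
  = atan2(0.32927, -0.93917) = 160.679° → normalised to [0°, 360°): 160.679°.

161°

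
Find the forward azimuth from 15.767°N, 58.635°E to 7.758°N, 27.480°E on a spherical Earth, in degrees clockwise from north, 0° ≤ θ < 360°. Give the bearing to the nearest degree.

Δλ = 27.480 − 58.635 = -31.155°.
θ = atan2( sin Δλ · cos φ₂ , cos φ₁ · sin φ₂ − sin φ₁ · cos φ₂ · cos Δλ )
  = atan2(-0.51262, -0.10050) = -101.092° → normalised to [0°, 360°): 258.908°.

259°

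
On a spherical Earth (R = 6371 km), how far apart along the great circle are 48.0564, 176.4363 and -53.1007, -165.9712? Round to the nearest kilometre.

Δλ = -165.9712 − 176.4363 = -342.4075°; wrapped into (−180°, 180°]: 17.5925°.
Δφ = -53.1007 − 48.0564 = -101.1571°.
a = sin²(Δφ/2) + cos φ₁ · cos φ₂ · sin²(Δλ/2) = 0.606135.
c = 2·atan2(√a, √(1−a)) = 1.78469 rad → d = 6371·c ≈ 11370.28 km.

11370 km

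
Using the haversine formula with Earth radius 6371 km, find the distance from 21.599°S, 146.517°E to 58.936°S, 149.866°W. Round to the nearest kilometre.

Δλ = -149.866 − 146.517 = -296.383°; wrapped into (−180°, 180°]: 63.617°.
Δφ = -58.936 − -21.599 = -37.337°.
a = sin²(Δφ/2) + cos φ₁ · cos φ₂ · sin²(Δλ/2) = 0.235745.
c = 2·atan2(√a, √(1−a)) = 1.01395 rad → d = 6371·c ≈ 6459.88 km.

6460 km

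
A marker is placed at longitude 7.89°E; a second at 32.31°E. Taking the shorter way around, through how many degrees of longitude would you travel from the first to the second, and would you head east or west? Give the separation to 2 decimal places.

24.42° east

Raw difference: 32.31 − 7.89 = 24.42°.
Normalise into (−180°, 180°]: 24.42° stays 24.42°.
Positive ⇒ the second point lies to the east; separation 24.42°.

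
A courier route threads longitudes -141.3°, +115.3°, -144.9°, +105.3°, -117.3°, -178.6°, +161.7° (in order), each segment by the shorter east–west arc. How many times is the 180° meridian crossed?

5

Leg 1: -141.3° → +115.3°, shortest Δλ = -103.4° (west) — crosses 180°.
Leg 2: +115.3° → -144.9°, shortest Δλ = 99.8° (east) — crosses 180°.
Leg 3: -144.9° → +105.3°, shortest Δλ = -109.8° (west) — crosses 180°.
Leg 4: +105.3° → -117.3°, shortest Δλ = 137.4° (east) — crosses 180°.
Leg 5: -117.3° → -178.6°, shortest Δλ = -61.3° (west) — does not cross 180°.
Leg 6: -178.6° → +161.7°, shortest Δλ = -19.7° (west) — crosses 180°.
Total crossings: 5.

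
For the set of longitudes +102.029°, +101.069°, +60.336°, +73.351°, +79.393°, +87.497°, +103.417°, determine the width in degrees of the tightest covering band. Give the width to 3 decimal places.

Sort the longitudes: +60.336°, +73.351°, +79.393°, +87.497°, +101.069°, +102.029°, +103.417°.
Eastward gaps between consecutive values (wrapping around): 13.015°, 6.042°, 8.104°, 13.572°, 0.960°, 1.388°, 316.919°.
Largest gap = 316.919° ⇒ minimal covering band is its complement: 360° − 316.919° = 43.081°.
Band runs from +60.336° eastward to +103.417°.

43.081°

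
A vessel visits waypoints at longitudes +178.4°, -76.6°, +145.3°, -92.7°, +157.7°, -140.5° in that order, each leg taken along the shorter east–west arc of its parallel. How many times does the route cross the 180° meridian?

Leg 1: +178.4° → -76.6°, shortest Δλ = 105.0° (east) — crosses 180°.
Leg 2: -76.6° → +145.3°, shortest Δλ = -138.1° (west) — crosses 180°.
Leg 3: +145.3° → -92.7°, shortest Δλ = 122.0° (east) — crosses 180°.
Leg 4: -92.7° → +157.7°, shortest Δλ = -109.6° (west) — crosses 180°.
Leg 5: +157.7° → -140.5°, shortest Δλ = 61.8° (east) — crosses 180°.
Total crossings: 5.

5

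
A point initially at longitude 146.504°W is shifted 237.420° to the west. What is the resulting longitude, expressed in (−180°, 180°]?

Start at -146.504°; shift −237.420° → -383.924°.
-383.924° lies outside (−180°, 180°]; add 360° → -23.924°.

23.924°W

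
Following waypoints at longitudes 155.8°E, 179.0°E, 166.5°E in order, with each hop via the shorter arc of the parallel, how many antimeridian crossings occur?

Leg 1: +155.8° → +179.0°, shortest Δλ = 23.2° (east) — does not cross 180°.
Leg 2: +179.0° → +166.5°, shortest Δλ = -12.5° (west) — does not cross 180°.
Total crossings: 0.

0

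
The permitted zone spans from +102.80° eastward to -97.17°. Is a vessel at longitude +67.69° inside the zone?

No

Band width going east from +102.80° to -97.17°: ((-97.17 − 102.80) mod 360) = 160.03°.
Offset of +67.69° east of the west edge: ((67.69 − 102.80) mod 360) = 324.89°.
324.89° > 160.03° ⇒ outside.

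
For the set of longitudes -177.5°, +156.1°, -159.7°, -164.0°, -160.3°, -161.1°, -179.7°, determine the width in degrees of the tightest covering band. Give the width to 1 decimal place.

Sort the longitudes: -179.7°, -177.5°, -164.0°, -161.1°, -160.3°, -159.7°, +156.1°.
Eastward gaps between consecutive values (wrapping around): 2.2°, 13.5°, 2.9°, 0.8°, 0.6°, 315.8°, 24.2°.
Largest gap = 315.8° ⇒ minimal covering band is its complement: 360° − 315.8° = 44.2°.
Band runs from +156.1° eastward to -159.7°, crossing the antimeridian.

44.2°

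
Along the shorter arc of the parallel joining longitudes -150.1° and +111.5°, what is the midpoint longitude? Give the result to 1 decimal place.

Signed shortest Δλ from -150.1° to +111.5° is -98.4°.
Midpoint longitude = -150.1° + (-98.4°)/2 = -150.1° − 49.2° = -199.3°.
Normalise into (−180°, 180°]: +160.7°.
(The naïve average (-150.1 + +111.5)/2 = -19.3° is on the wrong side of the globe.)

+160.7°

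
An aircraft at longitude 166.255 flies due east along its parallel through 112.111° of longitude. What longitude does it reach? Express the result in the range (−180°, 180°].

-81.634°

Start at +166.255°; shift +112.111° → +278.366°.
+278.366° lies outside (−180°, 180°]; subtract 360° → -81.634°.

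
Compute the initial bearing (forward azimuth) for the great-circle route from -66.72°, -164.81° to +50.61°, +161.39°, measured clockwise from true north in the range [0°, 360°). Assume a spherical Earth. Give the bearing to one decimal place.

335.9°

Δλ = 161.39 − -164.81 = 326.20°; wrapped into (−180°, 180°]: -33.80°.
θ = atan2( sin Δλ · cos φ₂ , cos φ₁ · sin φ₂ − sin φ₁ · cos φ₂ · cos Δλ )
  = atan2(-0.35302, 0.78985) = -24.082° → normalised to [0°, 360°): 335.918°.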